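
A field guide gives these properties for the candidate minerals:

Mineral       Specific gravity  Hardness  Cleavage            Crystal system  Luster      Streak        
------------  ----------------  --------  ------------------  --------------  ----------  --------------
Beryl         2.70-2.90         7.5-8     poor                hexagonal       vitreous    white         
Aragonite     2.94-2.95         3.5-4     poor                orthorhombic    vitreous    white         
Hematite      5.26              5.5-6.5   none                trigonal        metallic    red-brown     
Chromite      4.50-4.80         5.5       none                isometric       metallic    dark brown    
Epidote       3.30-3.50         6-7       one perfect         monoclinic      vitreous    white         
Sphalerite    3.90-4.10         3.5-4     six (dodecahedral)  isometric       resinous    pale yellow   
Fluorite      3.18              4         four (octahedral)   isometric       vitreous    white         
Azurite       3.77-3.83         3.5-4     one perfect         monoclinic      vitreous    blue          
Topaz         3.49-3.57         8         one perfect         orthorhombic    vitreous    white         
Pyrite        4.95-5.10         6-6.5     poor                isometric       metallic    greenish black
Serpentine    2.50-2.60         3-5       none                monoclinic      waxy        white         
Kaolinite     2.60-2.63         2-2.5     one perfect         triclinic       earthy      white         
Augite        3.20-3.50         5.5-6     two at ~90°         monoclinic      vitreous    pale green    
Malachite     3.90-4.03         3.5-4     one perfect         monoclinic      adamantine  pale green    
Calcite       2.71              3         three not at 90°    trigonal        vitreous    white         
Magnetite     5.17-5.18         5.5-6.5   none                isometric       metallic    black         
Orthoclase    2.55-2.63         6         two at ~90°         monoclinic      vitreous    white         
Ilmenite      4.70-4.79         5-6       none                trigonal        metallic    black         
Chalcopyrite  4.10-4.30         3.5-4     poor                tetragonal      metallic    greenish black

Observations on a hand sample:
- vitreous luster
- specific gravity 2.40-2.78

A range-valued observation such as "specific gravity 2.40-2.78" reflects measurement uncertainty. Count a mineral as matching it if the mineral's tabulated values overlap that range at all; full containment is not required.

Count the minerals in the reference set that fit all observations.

3

Vitreous luster — narrows the field to Beryl, Aragonite, Epidote, Fluorite, Azurite, Topaz, Augite, Calcite, Orthoclase.
Specific gravity 2.40-2.78 — narrows the field to Beryl, Calcite, Orthoclase.
The minerals that satisfy all observations are Beryl, Calcite, Orthoclase.
That is 3 minerals.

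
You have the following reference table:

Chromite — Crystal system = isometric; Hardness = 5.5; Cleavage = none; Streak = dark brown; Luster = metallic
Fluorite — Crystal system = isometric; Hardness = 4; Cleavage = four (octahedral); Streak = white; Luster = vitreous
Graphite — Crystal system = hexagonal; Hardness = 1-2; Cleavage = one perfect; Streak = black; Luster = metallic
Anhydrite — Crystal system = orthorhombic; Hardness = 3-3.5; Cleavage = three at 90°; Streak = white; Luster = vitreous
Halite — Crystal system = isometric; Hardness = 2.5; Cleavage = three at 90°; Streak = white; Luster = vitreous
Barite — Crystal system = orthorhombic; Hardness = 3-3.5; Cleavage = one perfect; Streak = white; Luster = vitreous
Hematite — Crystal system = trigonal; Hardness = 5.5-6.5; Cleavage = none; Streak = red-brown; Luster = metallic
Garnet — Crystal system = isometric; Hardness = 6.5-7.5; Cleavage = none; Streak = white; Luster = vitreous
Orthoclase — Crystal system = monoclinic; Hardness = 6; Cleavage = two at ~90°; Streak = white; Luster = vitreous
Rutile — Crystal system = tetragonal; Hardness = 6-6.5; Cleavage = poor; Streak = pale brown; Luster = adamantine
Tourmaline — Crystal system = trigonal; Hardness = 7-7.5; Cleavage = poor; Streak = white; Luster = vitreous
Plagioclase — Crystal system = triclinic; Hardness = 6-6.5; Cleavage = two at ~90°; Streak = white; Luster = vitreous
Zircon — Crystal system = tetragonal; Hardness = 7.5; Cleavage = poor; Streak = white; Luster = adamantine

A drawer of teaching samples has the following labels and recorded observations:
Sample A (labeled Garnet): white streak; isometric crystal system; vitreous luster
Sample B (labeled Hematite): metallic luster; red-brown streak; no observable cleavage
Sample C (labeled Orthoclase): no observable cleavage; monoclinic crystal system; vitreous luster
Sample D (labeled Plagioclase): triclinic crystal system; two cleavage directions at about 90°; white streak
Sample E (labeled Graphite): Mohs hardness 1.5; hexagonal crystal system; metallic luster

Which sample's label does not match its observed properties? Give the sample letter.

C

Sample A: nothing contradicts Garnet.
Sample B: nothing contradicts Hematite.
Sample C: Orthoclase has cleavage two at ~90°, but the record shows no observable cleavage — this label is wrong.
Sample D: nothing contradicts Plagioclase.
Sample E: nothing contradicts Graphite.
Sample C is the mislabeled one.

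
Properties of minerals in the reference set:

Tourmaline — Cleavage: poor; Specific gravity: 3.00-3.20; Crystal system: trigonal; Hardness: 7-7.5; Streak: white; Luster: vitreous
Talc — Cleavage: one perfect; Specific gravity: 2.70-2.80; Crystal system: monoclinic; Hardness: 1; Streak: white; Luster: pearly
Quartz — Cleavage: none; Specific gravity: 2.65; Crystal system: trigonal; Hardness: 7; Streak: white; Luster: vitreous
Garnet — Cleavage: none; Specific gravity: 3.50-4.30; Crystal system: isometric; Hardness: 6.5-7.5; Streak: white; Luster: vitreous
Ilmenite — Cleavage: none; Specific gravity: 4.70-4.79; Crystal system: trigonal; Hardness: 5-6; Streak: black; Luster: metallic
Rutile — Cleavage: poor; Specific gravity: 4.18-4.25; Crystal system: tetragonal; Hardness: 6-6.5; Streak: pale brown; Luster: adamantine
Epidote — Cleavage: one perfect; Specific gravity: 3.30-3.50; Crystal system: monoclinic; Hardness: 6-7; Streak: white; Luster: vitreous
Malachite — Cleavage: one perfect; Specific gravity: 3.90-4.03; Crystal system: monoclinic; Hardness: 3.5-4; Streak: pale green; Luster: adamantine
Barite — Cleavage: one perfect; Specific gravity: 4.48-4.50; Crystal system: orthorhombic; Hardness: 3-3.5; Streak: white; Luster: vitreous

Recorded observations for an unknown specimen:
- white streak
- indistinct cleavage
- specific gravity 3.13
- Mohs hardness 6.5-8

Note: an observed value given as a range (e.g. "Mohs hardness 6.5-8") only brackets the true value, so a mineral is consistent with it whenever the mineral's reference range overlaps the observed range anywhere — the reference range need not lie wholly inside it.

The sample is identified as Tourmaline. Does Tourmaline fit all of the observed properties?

White streak — fits Tourmaline (white streak).
Indistinct cleavage — fits Tourmaline (cleavage poor).
Specific gravity 3.13 — fits Tourmaline (SG 3.00-3.20).
Mohs hardness 6.5-8 — fits Tourmaline (hardness 7-7.5).
Nothing contradicts Tourmaline.

Yes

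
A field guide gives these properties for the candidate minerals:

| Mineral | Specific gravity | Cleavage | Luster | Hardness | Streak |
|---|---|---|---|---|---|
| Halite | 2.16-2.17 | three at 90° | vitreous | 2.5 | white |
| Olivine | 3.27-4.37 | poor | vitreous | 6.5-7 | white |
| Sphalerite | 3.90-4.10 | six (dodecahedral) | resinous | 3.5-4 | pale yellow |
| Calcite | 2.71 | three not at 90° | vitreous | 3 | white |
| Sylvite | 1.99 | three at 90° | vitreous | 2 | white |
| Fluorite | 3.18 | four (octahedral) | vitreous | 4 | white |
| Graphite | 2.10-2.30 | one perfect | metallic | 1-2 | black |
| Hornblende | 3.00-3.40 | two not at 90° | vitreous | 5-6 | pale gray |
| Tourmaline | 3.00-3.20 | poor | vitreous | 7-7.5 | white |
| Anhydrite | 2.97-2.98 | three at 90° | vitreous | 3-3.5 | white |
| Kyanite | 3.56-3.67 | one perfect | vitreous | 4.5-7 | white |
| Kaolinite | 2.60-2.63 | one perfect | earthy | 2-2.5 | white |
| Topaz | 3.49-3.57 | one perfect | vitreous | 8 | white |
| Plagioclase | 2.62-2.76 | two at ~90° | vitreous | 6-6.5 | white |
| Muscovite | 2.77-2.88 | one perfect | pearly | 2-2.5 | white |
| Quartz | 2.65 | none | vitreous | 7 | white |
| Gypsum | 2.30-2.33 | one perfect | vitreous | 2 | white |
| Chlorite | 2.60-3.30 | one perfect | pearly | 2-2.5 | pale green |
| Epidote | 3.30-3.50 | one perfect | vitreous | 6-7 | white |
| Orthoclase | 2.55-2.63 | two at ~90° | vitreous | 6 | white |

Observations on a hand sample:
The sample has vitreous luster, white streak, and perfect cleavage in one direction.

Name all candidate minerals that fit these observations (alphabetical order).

Vitreous luster is inconsistent with Sphalerite, Graphite, Kaolinite, Muscovite, Chlorite.
White streak eliminates Hornblende.
Perfect cleavage in one direction — narrows the field to Kyanite, Topaz, Gypsum, Epidote.
The minerals that satisfy all observations are Epidote, Gypsum, Kyanite, Topaz.

Epidote, Gypsum, Kyanite, Topaz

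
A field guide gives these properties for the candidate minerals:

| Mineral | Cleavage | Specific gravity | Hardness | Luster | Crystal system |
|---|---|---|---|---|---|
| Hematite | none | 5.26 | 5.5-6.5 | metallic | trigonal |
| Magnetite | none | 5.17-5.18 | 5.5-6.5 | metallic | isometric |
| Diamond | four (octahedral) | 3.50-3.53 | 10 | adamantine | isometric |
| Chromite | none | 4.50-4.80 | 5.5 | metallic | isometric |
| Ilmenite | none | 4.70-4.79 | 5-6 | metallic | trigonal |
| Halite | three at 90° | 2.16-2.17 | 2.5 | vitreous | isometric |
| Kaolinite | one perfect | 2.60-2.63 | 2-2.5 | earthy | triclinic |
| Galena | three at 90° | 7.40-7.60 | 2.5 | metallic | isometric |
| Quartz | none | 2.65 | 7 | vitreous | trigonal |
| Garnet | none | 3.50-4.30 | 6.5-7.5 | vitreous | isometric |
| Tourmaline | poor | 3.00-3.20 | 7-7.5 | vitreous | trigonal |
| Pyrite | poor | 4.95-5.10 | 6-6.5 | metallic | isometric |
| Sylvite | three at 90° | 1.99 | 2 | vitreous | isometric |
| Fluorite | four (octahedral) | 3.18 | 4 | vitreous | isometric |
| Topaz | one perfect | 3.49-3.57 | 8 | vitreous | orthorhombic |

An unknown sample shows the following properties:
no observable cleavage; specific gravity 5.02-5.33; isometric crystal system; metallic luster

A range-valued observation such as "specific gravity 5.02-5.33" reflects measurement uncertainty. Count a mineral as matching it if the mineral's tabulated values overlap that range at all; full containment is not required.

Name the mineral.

Magnetite

No observable cleavage: narrows the field to Hematite, Magnetite, Chromite, Ilmenite, Quartz, Garnet.
Specific gravity 5.02-5.33: narrows the field to Hematite, Magnetite.
Isometric crystal system is inconsistent with Hematite.
Metallic luster: consistent with all remaining minerals.
The only mineral consistent with every observation is Magnetite.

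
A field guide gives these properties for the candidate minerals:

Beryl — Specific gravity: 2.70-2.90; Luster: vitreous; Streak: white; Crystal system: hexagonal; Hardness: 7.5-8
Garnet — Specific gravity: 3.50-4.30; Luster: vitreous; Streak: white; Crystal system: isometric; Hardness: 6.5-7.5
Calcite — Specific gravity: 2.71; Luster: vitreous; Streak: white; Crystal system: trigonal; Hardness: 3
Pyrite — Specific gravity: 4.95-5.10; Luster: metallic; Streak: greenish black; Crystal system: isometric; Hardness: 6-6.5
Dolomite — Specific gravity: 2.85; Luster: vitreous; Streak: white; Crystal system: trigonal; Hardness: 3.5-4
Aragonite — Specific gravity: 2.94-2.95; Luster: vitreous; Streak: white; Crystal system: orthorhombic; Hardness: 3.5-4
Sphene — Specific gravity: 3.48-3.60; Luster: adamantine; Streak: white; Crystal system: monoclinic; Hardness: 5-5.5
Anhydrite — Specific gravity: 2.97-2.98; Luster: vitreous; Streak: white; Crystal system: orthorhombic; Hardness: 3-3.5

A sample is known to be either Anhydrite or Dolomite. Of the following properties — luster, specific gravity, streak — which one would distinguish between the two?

specific gravity

Luster: both vitreous — no difference.
Specific gravity: Anhydrite 2.97-2.98, Dolomite 2.85 — distinct.
Streak: both white — no difference.
Specific gravity is the diagnostic property here.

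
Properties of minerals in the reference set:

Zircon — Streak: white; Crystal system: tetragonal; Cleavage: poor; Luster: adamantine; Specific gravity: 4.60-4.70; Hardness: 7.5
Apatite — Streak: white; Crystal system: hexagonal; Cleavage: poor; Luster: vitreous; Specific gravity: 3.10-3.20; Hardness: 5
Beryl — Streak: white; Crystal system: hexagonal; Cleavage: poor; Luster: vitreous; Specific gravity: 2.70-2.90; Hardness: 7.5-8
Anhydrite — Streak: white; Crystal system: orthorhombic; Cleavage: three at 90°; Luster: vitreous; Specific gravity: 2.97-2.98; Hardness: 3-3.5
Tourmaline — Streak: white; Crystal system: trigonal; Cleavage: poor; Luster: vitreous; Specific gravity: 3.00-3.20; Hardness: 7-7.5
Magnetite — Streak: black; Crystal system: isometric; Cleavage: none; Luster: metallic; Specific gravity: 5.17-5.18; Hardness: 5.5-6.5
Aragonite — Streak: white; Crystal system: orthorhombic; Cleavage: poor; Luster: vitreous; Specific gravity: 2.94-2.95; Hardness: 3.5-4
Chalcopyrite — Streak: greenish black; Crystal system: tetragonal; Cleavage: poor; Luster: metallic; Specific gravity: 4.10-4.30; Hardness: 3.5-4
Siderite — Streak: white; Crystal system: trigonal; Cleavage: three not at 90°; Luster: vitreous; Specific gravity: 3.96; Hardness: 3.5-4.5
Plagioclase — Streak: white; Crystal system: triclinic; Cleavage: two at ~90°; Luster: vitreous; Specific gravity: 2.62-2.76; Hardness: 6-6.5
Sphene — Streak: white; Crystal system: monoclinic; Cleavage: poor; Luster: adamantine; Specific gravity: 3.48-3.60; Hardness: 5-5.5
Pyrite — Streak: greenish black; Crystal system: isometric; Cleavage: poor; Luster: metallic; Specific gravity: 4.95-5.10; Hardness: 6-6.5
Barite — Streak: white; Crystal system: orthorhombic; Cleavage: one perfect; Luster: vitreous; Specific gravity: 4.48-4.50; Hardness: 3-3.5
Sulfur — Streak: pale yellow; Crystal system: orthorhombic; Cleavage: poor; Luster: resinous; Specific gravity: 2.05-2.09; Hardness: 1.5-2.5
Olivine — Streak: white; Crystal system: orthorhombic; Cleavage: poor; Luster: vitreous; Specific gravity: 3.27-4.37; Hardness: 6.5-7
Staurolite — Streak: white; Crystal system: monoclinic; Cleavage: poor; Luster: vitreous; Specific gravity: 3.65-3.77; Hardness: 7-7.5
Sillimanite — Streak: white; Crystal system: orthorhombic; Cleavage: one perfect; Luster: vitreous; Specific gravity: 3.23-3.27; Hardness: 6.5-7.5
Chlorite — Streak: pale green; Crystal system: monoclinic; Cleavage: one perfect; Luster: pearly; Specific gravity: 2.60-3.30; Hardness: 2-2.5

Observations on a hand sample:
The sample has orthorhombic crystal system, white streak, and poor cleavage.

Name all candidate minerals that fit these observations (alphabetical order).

Orthorhombic crystal system: only Anhydrite, Aragonite, Barite, Sulfur, Olivine, Sillimanite remain.
White streak excludes Sulfur.
Poor cleavage: narrows the field to Aragonite, Olivine.
Consistent with every observation: Aragonite, Olivine.

Aragonite, Olivine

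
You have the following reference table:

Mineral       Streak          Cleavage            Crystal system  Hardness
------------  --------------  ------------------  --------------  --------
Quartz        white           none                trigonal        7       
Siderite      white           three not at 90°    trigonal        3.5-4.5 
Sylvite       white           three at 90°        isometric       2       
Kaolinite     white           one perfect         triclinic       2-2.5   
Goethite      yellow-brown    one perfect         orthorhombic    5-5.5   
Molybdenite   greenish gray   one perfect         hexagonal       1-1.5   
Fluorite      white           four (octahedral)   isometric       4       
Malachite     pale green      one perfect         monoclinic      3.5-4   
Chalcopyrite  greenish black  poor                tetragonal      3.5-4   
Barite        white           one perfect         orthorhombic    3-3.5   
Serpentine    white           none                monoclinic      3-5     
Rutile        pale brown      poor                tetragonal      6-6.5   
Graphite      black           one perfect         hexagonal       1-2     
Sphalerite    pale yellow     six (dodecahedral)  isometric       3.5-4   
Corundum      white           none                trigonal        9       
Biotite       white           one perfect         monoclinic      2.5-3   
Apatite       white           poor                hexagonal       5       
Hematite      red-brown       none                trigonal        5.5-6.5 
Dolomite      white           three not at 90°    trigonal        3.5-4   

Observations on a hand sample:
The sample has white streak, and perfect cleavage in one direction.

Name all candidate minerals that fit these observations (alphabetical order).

Barite, Biotite, Kaolinite

White streak: only Quartz, Siderite, Sylvite, Kaolinite, Fluorite, Barite, Serpentine, Corundum, Biotite, Apatite, Dolomite remain.
Perfect cleavage in one direction: only Kaolinite, Barite, Biotite remain.
The minerals that satisfy all observations are Barite, Biotite, Kaolinite.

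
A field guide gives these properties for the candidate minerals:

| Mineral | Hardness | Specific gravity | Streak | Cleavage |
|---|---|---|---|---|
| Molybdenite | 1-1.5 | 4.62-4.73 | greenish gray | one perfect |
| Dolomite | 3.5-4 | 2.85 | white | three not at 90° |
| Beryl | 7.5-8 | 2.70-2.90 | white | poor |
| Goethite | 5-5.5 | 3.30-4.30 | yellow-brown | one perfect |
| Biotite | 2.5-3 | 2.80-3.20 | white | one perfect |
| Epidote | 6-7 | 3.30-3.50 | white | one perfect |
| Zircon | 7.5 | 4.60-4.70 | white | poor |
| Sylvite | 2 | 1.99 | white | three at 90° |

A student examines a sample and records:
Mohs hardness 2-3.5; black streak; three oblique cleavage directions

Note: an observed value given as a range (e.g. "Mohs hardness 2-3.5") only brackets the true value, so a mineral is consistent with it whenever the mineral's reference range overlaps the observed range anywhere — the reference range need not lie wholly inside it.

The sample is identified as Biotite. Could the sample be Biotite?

Inconsistent

Mohs hardness 2-3.5 — matches Biotite (hardness 2.5-3).
Black streak — Biotite has white streak; a mismatch.
Three oblique cleavage directions — Biotite has cleavage one perfect; a mismatch.
2 of the observed properties are inconsistent with Biotite.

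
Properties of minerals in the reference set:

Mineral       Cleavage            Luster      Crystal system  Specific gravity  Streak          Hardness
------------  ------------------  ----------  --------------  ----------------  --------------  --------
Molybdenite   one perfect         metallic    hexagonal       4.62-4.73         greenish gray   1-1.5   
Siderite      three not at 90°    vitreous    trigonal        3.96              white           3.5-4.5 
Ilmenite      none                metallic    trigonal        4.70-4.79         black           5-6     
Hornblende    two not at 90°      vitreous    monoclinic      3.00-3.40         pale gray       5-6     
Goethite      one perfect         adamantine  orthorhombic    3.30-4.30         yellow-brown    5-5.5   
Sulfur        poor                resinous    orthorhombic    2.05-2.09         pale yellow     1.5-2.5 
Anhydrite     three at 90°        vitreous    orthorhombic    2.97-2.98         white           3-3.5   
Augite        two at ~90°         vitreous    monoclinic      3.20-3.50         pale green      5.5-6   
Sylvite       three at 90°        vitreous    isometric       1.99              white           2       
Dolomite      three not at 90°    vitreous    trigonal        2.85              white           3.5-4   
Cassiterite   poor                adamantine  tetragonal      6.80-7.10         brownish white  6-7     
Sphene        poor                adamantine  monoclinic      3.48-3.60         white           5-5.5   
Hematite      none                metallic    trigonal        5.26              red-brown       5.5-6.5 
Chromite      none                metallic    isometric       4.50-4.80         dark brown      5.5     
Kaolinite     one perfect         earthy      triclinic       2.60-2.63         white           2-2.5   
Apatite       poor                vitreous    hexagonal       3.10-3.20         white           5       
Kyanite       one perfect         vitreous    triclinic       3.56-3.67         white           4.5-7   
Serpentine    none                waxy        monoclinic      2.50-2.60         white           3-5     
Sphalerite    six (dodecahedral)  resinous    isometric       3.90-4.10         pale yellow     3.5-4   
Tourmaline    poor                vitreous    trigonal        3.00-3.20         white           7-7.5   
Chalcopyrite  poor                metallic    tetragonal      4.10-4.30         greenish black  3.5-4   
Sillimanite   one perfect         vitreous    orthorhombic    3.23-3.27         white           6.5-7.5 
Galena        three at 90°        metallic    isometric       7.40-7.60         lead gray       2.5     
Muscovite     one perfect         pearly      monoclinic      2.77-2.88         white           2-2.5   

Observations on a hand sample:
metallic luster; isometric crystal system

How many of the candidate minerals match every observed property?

Metallic luster — Molybdenite, Ilmenite, Hematite, Chromite, Chalcopyrite, Galena remain.
Isometric crystal system — narrows the field to Chromite, Galena.
The minerals that satisfy all observations are Chromite, Galena.
That is 2 minerals.

2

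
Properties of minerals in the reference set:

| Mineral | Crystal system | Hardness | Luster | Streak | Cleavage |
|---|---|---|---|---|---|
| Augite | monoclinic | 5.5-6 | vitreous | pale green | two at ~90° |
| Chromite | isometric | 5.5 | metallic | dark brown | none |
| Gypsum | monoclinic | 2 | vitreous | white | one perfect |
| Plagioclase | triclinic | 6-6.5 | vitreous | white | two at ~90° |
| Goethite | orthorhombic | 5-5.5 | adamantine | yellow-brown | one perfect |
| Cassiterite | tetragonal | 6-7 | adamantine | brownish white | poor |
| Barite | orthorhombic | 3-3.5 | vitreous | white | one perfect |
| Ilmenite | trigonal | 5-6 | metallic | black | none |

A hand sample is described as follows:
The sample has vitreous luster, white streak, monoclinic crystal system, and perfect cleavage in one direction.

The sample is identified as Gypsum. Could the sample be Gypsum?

Vitreous luster — is consistent with Gypsum (vitreous luster).
White streak — is consistent with Gypsum (white streak).
Monoclinic crystal system — is consistent with Gypsum (monoclinic system).
Perfect cleavage in one direction — is consistent with Gypsum (cleavage one perfect).
Every observed property is compatible with the reference values for Gypsum.

Yes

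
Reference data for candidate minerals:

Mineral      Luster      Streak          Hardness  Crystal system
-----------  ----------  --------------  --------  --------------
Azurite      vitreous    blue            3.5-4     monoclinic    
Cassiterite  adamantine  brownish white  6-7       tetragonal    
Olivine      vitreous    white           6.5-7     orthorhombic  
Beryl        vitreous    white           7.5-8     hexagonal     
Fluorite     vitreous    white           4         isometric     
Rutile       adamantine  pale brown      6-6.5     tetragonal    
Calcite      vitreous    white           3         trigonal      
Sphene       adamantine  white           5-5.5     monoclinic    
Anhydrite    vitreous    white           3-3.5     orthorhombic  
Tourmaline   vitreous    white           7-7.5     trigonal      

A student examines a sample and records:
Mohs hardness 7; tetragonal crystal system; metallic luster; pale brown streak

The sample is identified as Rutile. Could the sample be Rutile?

Mohs hardness 7 — Rutile has hardness 6-6.5; a mismatch.
Tetragonal crystal system — consistent with Rutile (tetragonal system).
Metallic luster — Rutile has adamantine luster; a mismatch.
Pale brown streak — consistent with Rutile (pale brown streak).
2 of the observed properties are inconsistent with Rutile.

No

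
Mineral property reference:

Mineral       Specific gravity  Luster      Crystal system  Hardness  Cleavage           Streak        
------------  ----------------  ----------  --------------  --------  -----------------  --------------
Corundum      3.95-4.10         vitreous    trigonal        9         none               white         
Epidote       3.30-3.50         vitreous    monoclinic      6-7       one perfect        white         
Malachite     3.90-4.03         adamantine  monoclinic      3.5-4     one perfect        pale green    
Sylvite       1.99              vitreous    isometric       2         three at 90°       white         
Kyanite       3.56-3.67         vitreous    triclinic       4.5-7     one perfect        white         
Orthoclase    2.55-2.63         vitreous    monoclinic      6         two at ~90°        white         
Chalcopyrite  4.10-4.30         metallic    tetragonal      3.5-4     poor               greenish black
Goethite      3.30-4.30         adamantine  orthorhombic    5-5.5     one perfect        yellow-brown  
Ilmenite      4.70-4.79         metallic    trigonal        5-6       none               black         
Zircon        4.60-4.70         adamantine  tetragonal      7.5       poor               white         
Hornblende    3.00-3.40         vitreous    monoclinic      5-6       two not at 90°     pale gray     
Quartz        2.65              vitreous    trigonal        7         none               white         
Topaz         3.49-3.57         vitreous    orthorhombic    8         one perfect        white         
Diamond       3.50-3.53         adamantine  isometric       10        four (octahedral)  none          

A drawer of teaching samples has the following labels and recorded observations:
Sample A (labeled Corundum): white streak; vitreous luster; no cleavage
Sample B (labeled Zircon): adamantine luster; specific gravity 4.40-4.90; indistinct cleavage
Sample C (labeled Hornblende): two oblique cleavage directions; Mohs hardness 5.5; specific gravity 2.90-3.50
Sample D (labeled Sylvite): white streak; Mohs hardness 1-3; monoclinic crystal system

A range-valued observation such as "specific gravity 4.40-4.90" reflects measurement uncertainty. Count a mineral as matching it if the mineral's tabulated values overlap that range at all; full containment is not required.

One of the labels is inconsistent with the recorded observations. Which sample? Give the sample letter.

D

Sample A: all recorded properties match Corundum.
Sample B: all recorded properties match Zircon.
Sample C: all recorded properties match Hornblende.
Sample D: monoclinic crystal system is outside the reference for Sylvite (isometric system) — mislabeled.
Sample D is the mislabeled one.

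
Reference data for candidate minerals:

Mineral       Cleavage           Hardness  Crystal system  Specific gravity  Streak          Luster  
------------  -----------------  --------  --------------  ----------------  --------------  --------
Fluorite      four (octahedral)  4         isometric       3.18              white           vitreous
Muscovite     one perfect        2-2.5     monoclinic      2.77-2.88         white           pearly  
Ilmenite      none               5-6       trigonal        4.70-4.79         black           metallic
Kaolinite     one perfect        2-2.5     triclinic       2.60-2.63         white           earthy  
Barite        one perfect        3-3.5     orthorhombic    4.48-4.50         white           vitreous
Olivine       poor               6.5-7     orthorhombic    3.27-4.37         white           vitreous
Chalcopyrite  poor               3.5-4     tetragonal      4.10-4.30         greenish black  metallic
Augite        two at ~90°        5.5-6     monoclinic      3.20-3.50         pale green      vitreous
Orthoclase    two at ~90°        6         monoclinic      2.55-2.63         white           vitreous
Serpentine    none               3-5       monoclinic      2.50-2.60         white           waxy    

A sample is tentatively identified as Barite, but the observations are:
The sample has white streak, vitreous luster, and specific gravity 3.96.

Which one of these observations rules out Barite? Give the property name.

White streak: Barite has white streak — consistent.
Vitreous luster: Barite has vitreous luster — consistent.
Specific gravity 3.96: Barite has SG 4.48-4.50 — inconsistent.
The specific gravity is the one property that does not fit.

specific gravity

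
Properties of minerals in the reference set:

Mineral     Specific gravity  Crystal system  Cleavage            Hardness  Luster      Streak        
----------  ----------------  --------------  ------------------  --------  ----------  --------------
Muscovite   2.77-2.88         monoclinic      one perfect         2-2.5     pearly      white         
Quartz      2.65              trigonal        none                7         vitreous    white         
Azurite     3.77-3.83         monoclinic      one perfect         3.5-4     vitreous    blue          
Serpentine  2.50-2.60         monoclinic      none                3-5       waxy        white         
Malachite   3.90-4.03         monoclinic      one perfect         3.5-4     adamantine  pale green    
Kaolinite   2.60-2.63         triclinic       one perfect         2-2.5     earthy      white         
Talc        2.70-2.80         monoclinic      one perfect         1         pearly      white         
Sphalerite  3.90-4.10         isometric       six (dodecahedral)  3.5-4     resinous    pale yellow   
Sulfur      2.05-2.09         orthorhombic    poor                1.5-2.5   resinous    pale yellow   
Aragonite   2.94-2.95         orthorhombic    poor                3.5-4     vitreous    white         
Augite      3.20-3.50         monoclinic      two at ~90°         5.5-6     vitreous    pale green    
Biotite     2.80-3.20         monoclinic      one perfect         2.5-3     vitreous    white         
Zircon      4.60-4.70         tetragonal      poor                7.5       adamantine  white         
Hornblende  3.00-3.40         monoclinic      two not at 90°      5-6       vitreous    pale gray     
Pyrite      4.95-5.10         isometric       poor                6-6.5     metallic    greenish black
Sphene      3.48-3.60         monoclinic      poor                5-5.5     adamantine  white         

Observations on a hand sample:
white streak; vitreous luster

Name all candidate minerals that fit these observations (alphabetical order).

Aragonite, Biotite, Quartz

White streak: Muscovite, Quartz, Serpentine, Kaolinite, Talc, Aragonite, Biotite, Zircon, Sphene remain.
Vitreous luster: only Quartz, Aragonite, Biotite remain.
The minerals that satisfy all observations are Aragonite, Biotite, Quartz.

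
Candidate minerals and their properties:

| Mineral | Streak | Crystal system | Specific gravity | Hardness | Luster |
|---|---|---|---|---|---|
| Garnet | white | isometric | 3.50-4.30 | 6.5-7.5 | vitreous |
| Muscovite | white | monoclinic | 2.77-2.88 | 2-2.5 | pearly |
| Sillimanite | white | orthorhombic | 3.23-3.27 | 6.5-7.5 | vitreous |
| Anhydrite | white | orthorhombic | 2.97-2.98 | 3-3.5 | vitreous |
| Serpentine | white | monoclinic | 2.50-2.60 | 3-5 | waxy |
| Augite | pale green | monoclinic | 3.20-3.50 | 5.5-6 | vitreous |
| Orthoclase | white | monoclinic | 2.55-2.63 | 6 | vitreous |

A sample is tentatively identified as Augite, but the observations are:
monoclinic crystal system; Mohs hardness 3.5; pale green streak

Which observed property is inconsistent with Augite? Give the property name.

hardness

Monoclinic crystal system: Augite has monoclinic system — within range.
Mohs hardness 3.5: Augite has hardness 5.5-6 — inconsistent.
Pale green streak: Augite has pale green streak — within range.
The hardness is the one property that does not fit.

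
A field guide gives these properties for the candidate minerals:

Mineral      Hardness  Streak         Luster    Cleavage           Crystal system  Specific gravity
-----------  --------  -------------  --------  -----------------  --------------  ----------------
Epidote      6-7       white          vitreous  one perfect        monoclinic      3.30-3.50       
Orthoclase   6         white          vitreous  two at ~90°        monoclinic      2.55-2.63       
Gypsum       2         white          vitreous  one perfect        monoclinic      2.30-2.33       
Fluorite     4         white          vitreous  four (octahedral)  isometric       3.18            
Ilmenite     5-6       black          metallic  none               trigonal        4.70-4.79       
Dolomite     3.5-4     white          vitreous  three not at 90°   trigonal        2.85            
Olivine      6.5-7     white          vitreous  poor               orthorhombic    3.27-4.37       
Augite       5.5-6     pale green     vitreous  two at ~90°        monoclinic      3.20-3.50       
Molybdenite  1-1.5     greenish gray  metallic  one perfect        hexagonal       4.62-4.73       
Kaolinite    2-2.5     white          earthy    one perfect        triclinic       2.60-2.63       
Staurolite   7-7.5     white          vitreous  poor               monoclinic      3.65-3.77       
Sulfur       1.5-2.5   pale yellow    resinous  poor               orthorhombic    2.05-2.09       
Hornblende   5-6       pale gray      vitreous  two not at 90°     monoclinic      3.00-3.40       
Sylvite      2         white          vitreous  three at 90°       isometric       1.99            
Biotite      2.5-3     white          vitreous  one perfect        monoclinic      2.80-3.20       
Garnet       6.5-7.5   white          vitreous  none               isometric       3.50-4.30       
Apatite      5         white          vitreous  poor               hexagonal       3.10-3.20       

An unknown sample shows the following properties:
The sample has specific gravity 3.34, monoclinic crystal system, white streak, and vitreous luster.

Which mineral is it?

Specific gravity 3.34 — only Epidote, Olivine, Augite, Hornblende remain.
Monoclinic crystal system excludes Olivine.
White streak — narrows the field to Epidote.
Vitreous luster — every remaining candidate is consistent.
Only Epidote satisfies all observations.

Epidote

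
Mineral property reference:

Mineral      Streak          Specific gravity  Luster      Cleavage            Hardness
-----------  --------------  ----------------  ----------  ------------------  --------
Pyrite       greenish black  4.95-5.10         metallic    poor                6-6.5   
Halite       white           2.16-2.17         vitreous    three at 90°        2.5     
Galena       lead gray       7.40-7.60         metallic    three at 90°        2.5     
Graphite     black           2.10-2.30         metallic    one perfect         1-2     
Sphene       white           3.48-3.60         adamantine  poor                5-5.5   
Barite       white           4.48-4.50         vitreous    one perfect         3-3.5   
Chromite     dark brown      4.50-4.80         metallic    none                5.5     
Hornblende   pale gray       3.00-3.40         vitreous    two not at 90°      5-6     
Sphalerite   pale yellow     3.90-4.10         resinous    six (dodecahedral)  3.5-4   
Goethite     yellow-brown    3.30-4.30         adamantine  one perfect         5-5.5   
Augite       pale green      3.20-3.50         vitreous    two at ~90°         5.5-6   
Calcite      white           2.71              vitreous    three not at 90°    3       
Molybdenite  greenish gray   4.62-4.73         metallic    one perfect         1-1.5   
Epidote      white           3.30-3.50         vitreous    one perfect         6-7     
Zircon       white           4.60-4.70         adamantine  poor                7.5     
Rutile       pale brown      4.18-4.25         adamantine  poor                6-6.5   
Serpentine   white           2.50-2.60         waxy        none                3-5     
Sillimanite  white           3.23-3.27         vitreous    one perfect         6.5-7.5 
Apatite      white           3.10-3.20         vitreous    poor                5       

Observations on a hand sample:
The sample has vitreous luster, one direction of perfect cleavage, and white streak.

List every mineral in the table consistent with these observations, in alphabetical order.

Vitreous luster — leaves Halite, Barite, Hornblende, Augite, Calcite, Epidote, Sillimanite, Apatite.
One direction of perfect cleavage — only Barite, Epidote, Sillimanite remain.
White streak — every remaining candidate is consistent.
Remaining candidates: Barite, Epidote, Sillimanite.

Barite, Epidote, Sillimanite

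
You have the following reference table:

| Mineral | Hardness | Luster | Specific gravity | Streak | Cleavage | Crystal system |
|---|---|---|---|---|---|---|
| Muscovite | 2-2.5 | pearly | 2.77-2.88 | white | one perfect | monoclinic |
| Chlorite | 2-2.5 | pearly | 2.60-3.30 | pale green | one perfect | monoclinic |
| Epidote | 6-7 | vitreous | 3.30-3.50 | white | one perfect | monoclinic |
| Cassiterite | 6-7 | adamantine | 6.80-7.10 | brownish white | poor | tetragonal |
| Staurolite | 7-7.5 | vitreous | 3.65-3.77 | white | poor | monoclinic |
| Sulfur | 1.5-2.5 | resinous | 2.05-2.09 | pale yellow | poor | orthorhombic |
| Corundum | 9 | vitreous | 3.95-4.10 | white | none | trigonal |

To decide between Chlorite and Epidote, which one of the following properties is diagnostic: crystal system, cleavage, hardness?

hardness

Crystal system: both monoclinic — identical.
Cleavage: both one perfect — identical.
Hardness: Chlorite 2-2.5, Epidote 6-7 — different.
Of the listed properties, hardness is the one that separates them.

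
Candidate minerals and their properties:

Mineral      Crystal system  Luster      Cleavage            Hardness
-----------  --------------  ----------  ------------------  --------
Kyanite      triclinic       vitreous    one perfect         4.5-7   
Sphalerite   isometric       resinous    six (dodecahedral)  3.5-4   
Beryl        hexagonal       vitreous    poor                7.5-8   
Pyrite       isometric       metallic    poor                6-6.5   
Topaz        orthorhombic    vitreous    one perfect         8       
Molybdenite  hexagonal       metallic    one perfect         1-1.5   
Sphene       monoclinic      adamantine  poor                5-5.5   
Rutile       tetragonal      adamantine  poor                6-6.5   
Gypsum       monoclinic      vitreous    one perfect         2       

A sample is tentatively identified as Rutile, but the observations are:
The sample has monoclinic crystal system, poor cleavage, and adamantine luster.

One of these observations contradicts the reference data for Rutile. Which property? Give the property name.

crystal system

Monoclinic crystal system: Rutile has tetragonal system — inconsistent.
Poor cleavage: Rutile has cleavage poor — within range.
Adamantine luster: Rutile has adamantine luster — within range.
Only the crystal system is inconsistent.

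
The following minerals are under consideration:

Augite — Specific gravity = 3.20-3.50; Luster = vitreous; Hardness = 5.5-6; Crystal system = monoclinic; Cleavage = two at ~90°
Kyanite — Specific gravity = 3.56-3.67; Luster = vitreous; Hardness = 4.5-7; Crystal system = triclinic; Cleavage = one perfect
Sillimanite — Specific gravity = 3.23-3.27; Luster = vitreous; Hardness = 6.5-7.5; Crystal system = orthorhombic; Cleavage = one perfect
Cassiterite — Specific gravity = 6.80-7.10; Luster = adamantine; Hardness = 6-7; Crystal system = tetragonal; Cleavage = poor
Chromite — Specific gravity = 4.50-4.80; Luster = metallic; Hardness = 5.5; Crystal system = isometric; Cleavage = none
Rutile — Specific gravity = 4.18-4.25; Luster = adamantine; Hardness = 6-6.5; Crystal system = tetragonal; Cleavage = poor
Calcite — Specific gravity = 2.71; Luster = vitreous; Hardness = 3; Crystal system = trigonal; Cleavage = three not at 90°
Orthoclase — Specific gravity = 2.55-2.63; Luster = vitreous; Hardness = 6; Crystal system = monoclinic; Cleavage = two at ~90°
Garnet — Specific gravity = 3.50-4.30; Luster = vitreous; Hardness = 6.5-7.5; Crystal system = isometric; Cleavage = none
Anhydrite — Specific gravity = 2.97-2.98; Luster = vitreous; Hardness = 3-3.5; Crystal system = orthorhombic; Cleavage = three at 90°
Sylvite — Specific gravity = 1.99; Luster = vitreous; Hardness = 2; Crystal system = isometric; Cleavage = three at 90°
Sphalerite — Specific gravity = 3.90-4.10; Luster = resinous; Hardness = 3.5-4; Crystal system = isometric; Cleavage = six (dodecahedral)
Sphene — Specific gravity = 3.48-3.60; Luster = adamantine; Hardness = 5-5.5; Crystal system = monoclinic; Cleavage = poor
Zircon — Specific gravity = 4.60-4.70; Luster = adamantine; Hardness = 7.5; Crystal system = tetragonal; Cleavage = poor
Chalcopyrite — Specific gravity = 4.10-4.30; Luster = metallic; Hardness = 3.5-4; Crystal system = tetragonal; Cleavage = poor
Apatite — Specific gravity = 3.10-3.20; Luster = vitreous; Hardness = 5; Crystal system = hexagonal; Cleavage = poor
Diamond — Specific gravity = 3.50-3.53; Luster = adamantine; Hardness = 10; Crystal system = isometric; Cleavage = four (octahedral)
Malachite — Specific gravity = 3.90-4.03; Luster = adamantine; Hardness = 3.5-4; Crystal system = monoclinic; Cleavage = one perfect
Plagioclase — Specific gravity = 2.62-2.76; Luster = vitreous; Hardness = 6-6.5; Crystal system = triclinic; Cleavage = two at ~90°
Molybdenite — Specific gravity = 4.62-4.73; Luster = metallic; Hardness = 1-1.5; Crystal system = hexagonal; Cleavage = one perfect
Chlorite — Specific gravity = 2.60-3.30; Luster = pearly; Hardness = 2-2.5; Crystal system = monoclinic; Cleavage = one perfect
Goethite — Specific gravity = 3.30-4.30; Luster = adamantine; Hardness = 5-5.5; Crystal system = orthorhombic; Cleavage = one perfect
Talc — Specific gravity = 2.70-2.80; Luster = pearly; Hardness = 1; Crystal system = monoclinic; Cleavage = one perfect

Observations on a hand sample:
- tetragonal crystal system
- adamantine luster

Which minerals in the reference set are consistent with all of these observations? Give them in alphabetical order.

Tetragonal crystal system: only Cassiterite, Rutile, Zircon, Chalcopyrite remain.
Adamantine luster eliminates Chalcopyrite.
Remaining candidates: Cassiterite, Rutile, Zircon.

Cassiterite, Rutile, Zircon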